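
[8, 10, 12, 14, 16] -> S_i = 8 + 2*i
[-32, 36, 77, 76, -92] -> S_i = Random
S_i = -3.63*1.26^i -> [-3.63, -4.57, -5.76, -7.26, -9.15]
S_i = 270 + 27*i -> [270, 297, 324, 351, 378]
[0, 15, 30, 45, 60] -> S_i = 0 + 15*i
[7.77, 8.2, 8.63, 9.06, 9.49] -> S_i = 7.77 + 0.43*i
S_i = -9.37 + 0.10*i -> [-9.37, -9.27, -9.17, -9.07, -8.97]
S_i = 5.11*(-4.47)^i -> [5.11, -22.84, 102.1, -456.4, 2040.1]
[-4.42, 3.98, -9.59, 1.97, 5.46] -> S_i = Random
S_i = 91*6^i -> [91, 546, 3276, 19656, 117936]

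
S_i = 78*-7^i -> [78, -546, 3822, -26754, 187278]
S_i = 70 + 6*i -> [70, 76, 82, 88, 94]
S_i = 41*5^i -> [41, 205, 1025, 5125, 25625]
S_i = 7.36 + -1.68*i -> [7.36, 5.68, 4.0, 2.32, 0.64]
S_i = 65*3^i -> [65, 195, 585, 1755, 5265]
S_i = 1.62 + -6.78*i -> [1.62, -5.16, -11.94, -18.72, -25.5]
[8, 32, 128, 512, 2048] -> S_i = 8*4^i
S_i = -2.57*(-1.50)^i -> [-2.57, 3.85, -5.78, 8.67, -13.01]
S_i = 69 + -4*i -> [69, 65, 61, 57, 53]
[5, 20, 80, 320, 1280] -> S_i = 5*4^i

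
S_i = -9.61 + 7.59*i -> [-9.61, -2.02, 5.57, 13.16, 20.75]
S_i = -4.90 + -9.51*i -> [-4.9, -14.41, -23.92, -33.43, -42.94]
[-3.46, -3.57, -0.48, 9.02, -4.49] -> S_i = Random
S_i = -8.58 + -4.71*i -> [-8.58, -13.29, -18.0, -22.71, -27.42]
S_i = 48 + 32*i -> [48, 80, 112, 144, 176]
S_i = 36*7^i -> [36, 252, 1764, 12348, 86436]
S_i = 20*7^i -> [20, 140, 980, 6860, 48020]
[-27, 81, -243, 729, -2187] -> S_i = -27*-3^i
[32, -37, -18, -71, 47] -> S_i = Random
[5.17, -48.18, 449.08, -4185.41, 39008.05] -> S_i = 5.17*(-9.32)^i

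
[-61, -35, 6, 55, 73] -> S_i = Random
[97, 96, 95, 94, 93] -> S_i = 97 + -1*i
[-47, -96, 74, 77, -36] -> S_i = Random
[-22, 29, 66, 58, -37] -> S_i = Random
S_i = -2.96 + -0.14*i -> [-2.96, -3.1, -3.24, -3.38, -3.52]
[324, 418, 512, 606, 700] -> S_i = 324 + 94*i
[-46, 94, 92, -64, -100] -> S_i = Random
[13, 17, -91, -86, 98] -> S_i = Random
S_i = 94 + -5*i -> [94, 89, 84, 79, 74]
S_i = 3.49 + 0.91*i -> [3.49, 4.4, 5.31, 6.22, 7.13]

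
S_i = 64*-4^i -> [64, -256, 1024, -4096, 16384]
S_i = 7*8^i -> [7, 56, 448, 3584, 28672]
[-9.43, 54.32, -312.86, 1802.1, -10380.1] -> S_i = -9.43*(-5.76)^i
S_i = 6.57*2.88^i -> [6.57, 18.92, 54.49, 156.94, 452.0]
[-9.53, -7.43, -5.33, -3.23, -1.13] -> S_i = -9.53 + 2.10*i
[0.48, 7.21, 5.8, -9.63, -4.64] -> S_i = Random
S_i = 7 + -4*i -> [7, 3, -1, -5, -9]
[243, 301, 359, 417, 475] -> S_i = 243 + 58*i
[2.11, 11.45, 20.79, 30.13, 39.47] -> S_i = 2.11 + 9.34*i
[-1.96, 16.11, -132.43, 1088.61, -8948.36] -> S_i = -1.96*(-8.22)^i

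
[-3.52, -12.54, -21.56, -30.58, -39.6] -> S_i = -3.52 + -9.02*i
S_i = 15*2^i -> [15, 30, 60, 120, 240]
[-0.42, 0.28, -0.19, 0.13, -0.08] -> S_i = -0.42*(-0.67)^i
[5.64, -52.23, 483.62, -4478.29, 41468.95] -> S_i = 5.64*(-9.26)^i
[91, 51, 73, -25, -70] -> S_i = Random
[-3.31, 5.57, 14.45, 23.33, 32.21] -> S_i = -3.31 + 8.88*i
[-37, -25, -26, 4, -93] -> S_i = Random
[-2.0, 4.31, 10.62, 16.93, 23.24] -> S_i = -2.00 + 6.31*i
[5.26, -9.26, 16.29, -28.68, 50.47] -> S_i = 5.26*(-1.76)^i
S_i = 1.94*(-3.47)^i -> [1.94, -6.73, 23.36, -81.06, 281.27]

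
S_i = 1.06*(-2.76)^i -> [1.06, -2.93, 8.07, -22.29, 61.51]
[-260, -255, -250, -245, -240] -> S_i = -260 + 5*i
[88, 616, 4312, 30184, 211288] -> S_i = 88*7^i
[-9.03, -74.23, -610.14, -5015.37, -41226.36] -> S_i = -9.03*8.22^i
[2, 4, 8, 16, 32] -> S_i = 2*2^i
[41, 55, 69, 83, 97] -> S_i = 41 + 14*i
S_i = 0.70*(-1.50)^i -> [0.7, -1.05, 1.58, -2.36, 3.54]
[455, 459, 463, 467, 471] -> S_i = 455 + 4*i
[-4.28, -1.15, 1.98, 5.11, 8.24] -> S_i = -4.28 + 3.13*i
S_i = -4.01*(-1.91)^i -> [-4.01, 7.66, -14.63, 27.94, -53.37]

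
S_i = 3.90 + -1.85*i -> [3.9, 2.05, 0.2, -1.65, -3.5]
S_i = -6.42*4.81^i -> [-6.42, -30.88, -148.53, -714.45, -3436.49]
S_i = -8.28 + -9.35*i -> [-8.28, -17.63, -26.98, -36.33, -45.68]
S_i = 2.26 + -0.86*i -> [2.26, 1.4, 0.54, -0.32, -1.18]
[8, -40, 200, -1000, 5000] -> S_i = 8*-5^i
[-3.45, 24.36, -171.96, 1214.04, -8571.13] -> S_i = -3.45*(-7.06)^i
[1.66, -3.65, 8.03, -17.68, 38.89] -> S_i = 1.66*(-2.20)^i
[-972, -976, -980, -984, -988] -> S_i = -972 + -4*i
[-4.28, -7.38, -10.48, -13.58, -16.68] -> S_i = -4.28 + -3.10*i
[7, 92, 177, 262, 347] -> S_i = 7 + 85*i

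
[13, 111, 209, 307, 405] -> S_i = 13 + 98*i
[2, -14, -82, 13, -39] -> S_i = Random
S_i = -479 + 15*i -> [-479, -464, -449, -434, -419]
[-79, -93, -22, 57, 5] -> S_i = Random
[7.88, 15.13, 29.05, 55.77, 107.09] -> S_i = 7.88*1.92^i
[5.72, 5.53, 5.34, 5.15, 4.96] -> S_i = 5.72 + -0.19*i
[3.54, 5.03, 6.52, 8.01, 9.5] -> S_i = 3.54 + 1.49*i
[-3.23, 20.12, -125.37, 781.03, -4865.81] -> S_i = -3.23*(-6.23)^i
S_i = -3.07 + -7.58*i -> [-3.07, -10.65, -18.23, -25.81, -33.39]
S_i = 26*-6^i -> [26, -156, 936, -5616, 33696]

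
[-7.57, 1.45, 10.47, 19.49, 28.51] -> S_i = -7.57 + 9.02*i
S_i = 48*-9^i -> [48, -432, 3888, -34992, 314928]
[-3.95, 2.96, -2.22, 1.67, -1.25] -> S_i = -3.95*(-0.75)^i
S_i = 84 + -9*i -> [84, 75, 66, 57, 48]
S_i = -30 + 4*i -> [-30, -26, -22, -18, -14]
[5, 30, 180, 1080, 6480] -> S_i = 5*6^i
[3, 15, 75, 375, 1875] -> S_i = 3*5^i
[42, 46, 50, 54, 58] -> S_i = 42 + 4*i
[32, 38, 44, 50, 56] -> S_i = 32 + 6*i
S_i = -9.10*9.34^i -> [-9.1, -84.99, -793.84, -7414.5, -69251.45]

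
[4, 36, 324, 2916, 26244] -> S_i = 4*9^i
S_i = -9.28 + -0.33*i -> [-9.28, -9.61, -9.94, -10.27, -10.6]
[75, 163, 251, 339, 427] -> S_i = 75 + 88*i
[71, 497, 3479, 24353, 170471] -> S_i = 71*7^i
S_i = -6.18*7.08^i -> [-6.18, -43.75, -309.78, -2193.25, -15528.21]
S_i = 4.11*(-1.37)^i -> [4.11, -5.63, 7.71, -10.57, 14.48]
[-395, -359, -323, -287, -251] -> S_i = -395 + 36*i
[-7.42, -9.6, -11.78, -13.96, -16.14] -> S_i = -7.42 + -2.18*i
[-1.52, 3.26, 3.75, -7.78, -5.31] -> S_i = Random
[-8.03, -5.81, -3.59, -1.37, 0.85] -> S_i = -8.03 + 2.22*i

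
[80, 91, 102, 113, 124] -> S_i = 80 + 11*i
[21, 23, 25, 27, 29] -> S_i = 21 + 2*i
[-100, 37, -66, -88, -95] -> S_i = Random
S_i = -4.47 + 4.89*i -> [-4.47, 0.42, 5.31, 10.2, 15.09]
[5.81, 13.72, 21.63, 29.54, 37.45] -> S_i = 5.81 + 7.91*i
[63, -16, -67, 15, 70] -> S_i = Random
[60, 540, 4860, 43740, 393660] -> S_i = 60*9^i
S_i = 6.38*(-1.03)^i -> [6.38, -6.57, 6.77, -6.97, 7.18]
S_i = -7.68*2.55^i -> [-7.68, -19.58, -49.94, -127.34, -324.73]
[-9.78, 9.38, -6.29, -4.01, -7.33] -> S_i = Random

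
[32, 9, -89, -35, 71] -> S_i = Random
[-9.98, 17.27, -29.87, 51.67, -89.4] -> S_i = -9.98*(-1.73)^i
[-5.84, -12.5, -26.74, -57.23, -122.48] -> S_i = -5.84*2.14^i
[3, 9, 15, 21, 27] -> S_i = 3 + 6*i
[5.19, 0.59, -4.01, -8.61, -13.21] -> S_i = 5.19 + -4.60*i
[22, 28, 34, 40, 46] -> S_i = 22 + 6*i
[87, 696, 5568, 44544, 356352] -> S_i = 87*8^i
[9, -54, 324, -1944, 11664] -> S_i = 9*-6^i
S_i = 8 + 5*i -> [8, 13, 18, 23, 28]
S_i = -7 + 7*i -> [-7, 0, 7, 14, 21]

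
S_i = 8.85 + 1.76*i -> [8.85, 10.61, 12.37, 14.13, 15.89]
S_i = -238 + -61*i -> [-238, -299, -360, -421, -482]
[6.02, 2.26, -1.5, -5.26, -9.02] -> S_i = 6.02 + -3.76*i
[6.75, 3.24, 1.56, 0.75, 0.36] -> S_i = 6.75*0.48^i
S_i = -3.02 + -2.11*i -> [-3.02, -5.13, -7.24, -9.35, -11.46]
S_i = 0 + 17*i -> [0, 17, 34, 51, 68]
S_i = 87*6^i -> [87, 522, 3132, 18792, 112752]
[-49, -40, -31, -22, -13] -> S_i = -49 + 9*i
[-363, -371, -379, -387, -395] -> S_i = -363 + -8*i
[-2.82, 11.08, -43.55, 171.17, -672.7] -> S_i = -2.82*(-3.93)^i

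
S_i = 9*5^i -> [9, 45, 225, 1125, 5625]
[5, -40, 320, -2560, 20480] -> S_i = 5*-8^i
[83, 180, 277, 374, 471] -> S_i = 83 + 97*i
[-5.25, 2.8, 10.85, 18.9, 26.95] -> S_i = -5.25 + 8.05*i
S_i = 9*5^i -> [9, 45, 225, 1125, 5625]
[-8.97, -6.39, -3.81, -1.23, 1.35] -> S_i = -8.97 + 2.58*i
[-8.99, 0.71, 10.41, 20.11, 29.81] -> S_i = -8.99 + 9.70*i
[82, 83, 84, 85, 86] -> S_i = 82 + 1*i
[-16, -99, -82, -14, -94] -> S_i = Random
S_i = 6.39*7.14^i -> [6.39, 45.62, 325.76, 2325.92, 16607.1]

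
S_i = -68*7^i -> [-68, -476, -3332, -23324, -163268]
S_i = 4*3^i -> [4, 12, 36, 108, 324]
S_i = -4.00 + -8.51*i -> [-4.0, -12.51, -21.02, -29.53, -38.04]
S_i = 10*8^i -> [10, 80, 640, 5120, 40960]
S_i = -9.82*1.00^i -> [-9.82, -9.82, -9.82, -9.82, -9.82]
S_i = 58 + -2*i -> [58, 56, 54, 52, 50]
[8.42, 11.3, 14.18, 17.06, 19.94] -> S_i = 8.42 + 2.88*i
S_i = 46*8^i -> [46, 368, 2944, 23552, 188416]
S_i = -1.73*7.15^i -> [-1.73, -12.37, -88.44, -632.36, -4521.37]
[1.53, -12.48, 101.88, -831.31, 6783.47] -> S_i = 1.53*(-8.16)^i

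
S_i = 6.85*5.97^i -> [6.85, 40.89, 244.14, 1457.52, 8701.38]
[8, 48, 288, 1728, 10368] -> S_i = 8*6^i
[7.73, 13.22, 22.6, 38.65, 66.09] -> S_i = 7.73*1.71^i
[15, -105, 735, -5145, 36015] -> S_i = 15*-7^i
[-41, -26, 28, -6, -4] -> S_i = Random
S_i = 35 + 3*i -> [35, 38, 41, 44, 47]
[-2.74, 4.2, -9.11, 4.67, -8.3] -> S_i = Random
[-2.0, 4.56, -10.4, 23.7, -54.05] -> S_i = -2.00*(-2.28)^i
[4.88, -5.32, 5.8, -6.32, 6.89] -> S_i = 4.88*(-1.09)^i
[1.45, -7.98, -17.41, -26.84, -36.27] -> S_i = 1.45 + -9.43*i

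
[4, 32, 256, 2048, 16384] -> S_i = 4*8^i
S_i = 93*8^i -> [93, 744, 5952, 47616, 380928]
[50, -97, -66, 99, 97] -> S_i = Random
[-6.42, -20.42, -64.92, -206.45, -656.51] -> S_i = -6.42*3.18^i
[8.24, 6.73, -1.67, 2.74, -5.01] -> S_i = Random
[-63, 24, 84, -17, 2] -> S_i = Random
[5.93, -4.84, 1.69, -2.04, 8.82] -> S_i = Random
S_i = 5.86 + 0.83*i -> [5.86, 6.69, 7.52, 8.35, 9.18]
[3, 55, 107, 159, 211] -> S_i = 3 + 52*i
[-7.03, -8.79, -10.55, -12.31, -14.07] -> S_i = -7.03 + -1.76*i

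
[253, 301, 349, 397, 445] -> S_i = 253 + 48*i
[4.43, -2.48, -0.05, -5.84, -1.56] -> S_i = Random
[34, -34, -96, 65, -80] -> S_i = Random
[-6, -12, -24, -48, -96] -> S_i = -6*2^i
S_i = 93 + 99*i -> [93, 192, 291, 390, 489]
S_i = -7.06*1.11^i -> [-7.06, -7.84, -8.7, -9.66, -10.72]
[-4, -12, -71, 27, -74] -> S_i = Random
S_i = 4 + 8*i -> [4, 12, 20, 28, 36]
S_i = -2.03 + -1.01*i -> [-2.03, -3.04, -4.05, -5.06, -6.07]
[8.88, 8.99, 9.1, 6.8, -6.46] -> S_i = Random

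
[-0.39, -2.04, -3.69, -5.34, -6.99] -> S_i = -0.39 + -1.65*i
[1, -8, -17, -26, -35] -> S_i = 1 + -9*i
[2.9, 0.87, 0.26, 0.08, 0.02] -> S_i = 2.90*0.30^i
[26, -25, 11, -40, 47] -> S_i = Random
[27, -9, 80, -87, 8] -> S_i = Random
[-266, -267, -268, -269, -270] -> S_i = -266 + -1*i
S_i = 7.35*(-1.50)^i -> [7.35, -11.02, 16.54, -24.81, 37.21]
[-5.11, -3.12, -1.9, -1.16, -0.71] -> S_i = -5.11*0.61^i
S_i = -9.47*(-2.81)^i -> [-9.47, 26.61, -74.78, 210.12, -590.44]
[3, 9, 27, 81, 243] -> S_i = 3*3^i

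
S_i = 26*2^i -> [26, 52, 104, 208, 416]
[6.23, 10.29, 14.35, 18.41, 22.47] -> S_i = 6.23 + 4.06*i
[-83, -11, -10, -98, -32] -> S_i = Random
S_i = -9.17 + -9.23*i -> [-9.17, -18.4, -27.63, -36.86, -46.09]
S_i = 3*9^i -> [3, 27, 243, 2187, 19683]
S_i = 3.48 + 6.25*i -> [3.48, 9.73, 15.98, 22.23, 28.48]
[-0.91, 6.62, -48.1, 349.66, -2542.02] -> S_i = -0.91*(-7.27)^i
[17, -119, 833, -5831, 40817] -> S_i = 17*-7^i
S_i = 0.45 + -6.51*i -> [0.45, -6.06, -12.57, -19.08, -25.59]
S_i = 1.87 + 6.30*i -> [1.87, 8.17, 14.47, 20.77, 27.07]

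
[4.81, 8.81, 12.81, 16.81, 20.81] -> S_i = 4.81 + 4.00*i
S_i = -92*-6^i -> [-92, 552, -3312, 19872, -119232]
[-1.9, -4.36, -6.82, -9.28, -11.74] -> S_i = -1.90 + -2.46*i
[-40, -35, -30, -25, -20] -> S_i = -40 + 5*i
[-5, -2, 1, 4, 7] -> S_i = -5 + 3*i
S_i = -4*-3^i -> [-4, 12, -36, 108, -324]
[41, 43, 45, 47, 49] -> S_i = 41 + 2*i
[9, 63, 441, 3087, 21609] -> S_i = 9*7^i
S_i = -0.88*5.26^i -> [-0.88, -4.63, -24.35, -128.07, -673.64]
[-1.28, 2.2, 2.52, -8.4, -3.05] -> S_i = Random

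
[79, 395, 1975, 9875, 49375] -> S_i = 79*5^i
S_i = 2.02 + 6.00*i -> [2.02, 8.02, 14.02, 20.02, 26.02]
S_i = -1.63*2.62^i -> [-1.63, -4.27, -11.19, -29.32, -76.81]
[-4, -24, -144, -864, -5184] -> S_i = -4*6^i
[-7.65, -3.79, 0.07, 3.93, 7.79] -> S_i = -7.65 + 3.86*i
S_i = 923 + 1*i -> [923, 924, 925, 926, 927]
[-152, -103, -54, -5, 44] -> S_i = -152 + 49*i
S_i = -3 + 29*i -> [-3, 26, 55, 84, 113]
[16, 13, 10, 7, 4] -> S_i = 16 + -3*i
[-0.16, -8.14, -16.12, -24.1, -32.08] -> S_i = -0.16 + -7.98*i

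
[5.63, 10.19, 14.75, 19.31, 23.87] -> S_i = 5.63 + 4.56*i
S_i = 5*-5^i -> [5, -25, 125, -625, 3125]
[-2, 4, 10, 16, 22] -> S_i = -2 + 6*i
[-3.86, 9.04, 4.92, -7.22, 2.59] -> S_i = Random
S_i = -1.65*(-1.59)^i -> [-1.65, 2.62, -4.17, 6.63, -10.55]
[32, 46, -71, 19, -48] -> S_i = Random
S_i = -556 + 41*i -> [-556, -515, -474, -433, -392]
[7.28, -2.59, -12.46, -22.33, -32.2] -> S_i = 7.28 + -9.87*i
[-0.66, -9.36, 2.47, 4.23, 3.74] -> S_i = Random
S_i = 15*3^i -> [15, 45, 135, 405, 1215]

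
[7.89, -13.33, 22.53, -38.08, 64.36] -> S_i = 7.89*(-1.69)^i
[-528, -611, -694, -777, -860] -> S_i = -528 + -83*i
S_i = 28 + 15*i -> [28, 43, 58, 73, 88]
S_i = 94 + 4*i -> [94, 98, 102, 106, 110]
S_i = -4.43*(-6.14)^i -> [-4.43, 27.2, -167.01, 1025.44, -6296.18]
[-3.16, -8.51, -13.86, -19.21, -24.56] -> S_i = -3.16 + -5.35*i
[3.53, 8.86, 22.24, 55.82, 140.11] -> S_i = 3.53*2.51^i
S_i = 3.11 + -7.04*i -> [3.11, -3.93, -10.97, -18.01, -25.05]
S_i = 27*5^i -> [27, 135, 675, 3375, 16875]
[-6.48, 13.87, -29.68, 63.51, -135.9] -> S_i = -6.48*(-2.14)^i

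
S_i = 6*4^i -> [6, 24, 96, 384, 1536]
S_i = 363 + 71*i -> [363, 434, 505, 576, 647]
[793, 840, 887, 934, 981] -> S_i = 793 + 47*i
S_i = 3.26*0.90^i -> [3.26, 2.93, 2.64, 2.38, 2.14]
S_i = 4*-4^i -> [4, -16, 64, -256, 1024]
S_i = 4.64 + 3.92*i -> [4.64, 8.56, 12.48, 16.4, 20.32]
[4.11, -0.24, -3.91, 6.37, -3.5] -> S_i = Random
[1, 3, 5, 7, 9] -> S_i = 1 + 2*i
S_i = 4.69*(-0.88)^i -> [4.69, -4.13, 3.63, -3.2, 2.81]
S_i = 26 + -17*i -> [26, 9, -8, -25, -42]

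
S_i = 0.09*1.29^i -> [0.09, 0.12, 0.15, 0.19, 0.25]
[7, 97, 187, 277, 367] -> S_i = 7 + 90*i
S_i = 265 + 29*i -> [265, 294, 323, 352, 381]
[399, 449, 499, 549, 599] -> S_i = 399 + 50*i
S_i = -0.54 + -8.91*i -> [-0.54, -9.45, -18.36, -27.27, -36.18]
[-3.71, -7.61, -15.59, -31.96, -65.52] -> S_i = -3.71*2.05^i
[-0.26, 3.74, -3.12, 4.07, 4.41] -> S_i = Random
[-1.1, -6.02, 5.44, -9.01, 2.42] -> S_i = Random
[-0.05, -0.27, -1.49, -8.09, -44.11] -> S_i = -0.05*5.45^i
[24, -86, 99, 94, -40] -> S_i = Random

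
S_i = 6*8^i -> [6, 48, 384, 3072, 24576]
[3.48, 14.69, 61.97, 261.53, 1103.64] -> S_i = 3.48*4.22^i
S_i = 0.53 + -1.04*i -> [0.53, -0.51, -1.55, -2.59, -3.63]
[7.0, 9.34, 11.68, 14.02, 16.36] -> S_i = 7.00 + 2.34*i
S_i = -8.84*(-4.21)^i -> [-8.84, 37.22, -156.68, 659.63, -2777.03]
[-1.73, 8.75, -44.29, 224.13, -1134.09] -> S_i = -1.73*(-5.06)^i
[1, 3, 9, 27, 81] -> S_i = 1*3^i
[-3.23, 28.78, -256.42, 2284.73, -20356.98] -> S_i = -3.23*(-8.91)^i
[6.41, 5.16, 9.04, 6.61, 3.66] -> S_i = Random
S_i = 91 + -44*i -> [91, 47, 3, -41, -85]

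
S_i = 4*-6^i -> [4, -24, 144, -864, 5184]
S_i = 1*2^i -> [1, 2, 4, 8, 16]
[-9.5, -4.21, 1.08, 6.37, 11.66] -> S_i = -9.50 + 5.29*i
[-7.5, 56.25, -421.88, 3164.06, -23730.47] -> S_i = -7.50*(-7.50)^i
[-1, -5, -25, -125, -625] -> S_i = -1*5^i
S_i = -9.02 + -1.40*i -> [-9.02, -10.42, -11.82, -13.22, -14.62]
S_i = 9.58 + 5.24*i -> [9.58, 14.82, 20.06, 25.3, 30.54]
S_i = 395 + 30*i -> [395, 425, 455, 485, 515]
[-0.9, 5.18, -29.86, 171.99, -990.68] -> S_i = -0.90*(-5.76)^i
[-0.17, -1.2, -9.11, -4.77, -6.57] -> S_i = Random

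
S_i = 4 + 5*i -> [4, 9, 14, 19, 24]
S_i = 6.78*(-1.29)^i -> [6.78, -8.75, 11.28, -14.55, 18.78]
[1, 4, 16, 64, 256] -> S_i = 1*4^i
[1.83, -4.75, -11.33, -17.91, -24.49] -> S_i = 1.83 + -6.58*i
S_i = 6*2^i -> [6, 12, 24, 48, 96]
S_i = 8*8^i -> [8, 64, 512, 4096, 32768]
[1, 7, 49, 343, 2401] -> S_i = 1*7^i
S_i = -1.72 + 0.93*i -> [-1.72, -0.79, 0.14, 1.07, 2.0]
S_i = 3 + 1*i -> [3, 4, 5, 6, 7]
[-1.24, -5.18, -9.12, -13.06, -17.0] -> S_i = -1.24 + -3.94*i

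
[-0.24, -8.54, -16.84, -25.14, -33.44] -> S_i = -0.24 + -8.30*i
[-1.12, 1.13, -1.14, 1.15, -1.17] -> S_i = -1.12*(-1.01)^i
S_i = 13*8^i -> [13, 104, 832, 6656, 53248]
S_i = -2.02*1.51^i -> [-2.02, -3.05, -4.61, -6.95, -10.5]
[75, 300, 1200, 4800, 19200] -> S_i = 75*4^i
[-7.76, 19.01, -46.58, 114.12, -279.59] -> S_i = -7.76*(-2.45)^i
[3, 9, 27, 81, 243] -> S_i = 3*3^i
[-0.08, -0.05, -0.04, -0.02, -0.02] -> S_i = -0.08*0.67^i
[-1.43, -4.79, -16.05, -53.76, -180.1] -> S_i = -1.43*3.35^i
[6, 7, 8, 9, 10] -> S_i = 6 + 1*i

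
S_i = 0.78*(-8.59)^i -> [0.78, -6.7, 57.55, -494.4, 4246.85]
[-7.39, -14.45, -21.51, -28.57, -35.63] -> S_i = -7.39 + -7.06*i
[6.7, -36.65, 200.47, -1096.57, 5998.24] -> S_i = 6.70*(-5.47)^i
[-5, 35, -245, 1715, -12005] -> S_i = -5*-7^i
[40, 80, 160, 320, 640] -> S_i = 40*2^i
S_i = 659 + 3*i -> [659, 662, 665, 668, 671]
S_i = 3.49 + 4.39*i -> [3.49, 7.88, 12.27, 16.66, 21.05]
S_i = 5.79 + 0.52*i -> [5.79, 6.31, 6.83, 7.35, 7.87]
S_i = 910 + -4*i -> [910, 906, 902, 898, 894]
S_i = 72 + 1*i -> [72, 73, 74, 75, 76]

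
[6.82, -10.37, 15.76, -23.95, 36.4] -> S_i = 6.82*(-1.52)^i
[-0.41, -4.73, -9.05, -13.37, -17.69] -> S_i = -0.41 + -4.32*i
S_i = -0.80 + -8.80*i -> [-0.8, -9.6, -18.4, -27.2, -36.0]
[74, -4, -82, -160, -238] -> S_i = 74 + -78*i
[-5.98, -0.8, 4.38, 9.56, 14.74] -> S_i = -5.98 + 5.18*i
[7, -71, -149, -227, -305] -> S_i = 7 + -78*i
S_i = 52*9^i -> [52, 468, 4212, 37908, 341172]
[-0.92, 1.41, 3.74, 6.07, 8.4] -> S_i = -0.92 + 2.33*i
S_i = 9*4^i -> [9, 36, 144, 576, 2304]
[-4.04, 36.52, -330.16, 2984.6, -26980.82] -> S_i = -4.04*(-9.04)^i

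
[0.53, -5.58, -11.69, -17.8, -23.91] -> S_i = 0.53 + -6.11*i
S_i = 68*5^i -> [68, 340, 1700, 8500, 42500]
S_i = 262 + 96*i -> [262, 358, 454, 550, 646]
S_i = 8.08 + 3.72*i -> [8.08, 11.8, 15.52, 19.24, 22.96]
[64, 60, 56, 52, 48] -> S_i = 64 + -4*i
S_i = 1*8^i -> [1, 8, 64, 512, 4096]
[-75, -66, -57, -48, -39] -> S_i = -75 + 9*i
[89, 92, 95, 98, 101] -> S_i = 89 + 3*i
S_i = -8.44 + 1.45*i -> [-8.44, -6.99, -5.54, -4.09, -2.64]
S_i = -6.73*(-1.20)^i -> [-6.73, 8.08, -9.69, 11.63, -13.96]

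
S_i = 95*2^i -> [95, 190, 380, 760, 1520]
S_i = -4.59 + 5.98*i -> [-4.59, 1.39, 7.37, 13.35, 19.33]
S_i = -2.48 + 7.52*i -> [-2.48, 5.04, 12.56, 20.08, 27.6]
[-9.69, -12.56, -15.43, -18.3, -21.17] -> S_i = -9.69 + -2.87*i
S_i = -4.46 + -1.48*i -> [-4.46, -5.94, -7.42, -8.9, -10.38]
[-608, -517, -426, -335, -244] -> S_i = -608 + 91*i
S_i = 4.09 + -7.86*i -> [4.09, -3.77, -11.63, -19.49, -27.35]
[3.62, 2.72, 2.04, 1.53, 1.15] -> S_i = 3.62*0.75^i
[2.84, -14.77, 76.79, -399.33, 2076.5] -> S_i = 2.84*(-5.20)^i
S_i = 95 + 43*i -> [95, 138, 181, 224, 267]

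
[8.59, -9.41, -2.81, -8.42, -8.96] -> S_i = Random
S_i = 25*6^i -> [25, 150, 900, 5400, 32400]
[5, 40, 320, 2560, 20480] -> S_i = 5*8^i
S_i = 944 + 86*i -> [944, 1030, 1116, 1202, 1288]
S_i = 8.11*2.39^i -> [8.11, 19.38, 46.33, 110.72, 264.61]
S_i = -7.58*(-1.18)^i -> [-7.58, 8.94, -10.55, 12.45, -14.7]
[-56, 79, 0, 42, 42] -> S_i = Random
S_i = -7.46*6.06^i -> [-7.46, -45.21, -273.96, -1660.19, -10060.73]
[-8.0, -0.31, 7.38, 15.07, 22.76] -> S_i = -8.00 + 7.69*i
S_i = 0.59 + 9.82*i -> [0.59, 10.41, 20.23, 30.05, 39.87]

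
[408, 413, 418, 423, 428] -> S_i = 408 + 5*i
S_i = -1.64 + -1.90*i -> [-1.64, -3.54, -5.44, -7.34, -9.24]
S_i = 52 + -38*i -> [52, 14, -24, -62, -100]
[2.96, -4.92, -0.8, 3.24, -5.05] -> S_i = Random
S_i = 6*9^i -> [6, 54, 486, 4374, 39366]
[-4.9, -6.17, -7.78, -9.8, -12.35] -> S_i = -4.90*1.26^i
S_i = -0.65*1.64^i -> [-0.65, -1.07, -1.75, -2.87, -4.7]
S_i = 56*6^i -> [56, 336, 2016, 12096, 72576]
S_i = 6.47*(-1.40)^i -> [6.47, -9.06, 12.68, -17.75, 24.86]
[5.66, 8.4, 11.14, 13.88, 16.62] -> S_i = 5.66 + 2.74*i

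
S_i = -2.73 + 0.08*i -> [-2.73, -2.65, -2.57, -2.49, -2.41]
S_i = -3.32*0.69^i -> [-3.32, -2.29, -1.58, -1.09, -0.75]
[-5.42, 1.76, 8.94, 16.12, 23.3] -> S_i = -5.42 + 7.18*i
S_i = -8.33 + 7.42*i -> [-8.33, -0.91, 6.51, 13.93, 21.35]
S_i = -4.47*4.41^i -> [-4.47, -19.71, -86.93, -383.37, -1690.68]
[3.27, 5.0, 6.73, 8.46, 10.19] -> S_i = 3.27 + 1.73*i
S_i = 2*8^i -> [2, 16, 128, 1024, 8192]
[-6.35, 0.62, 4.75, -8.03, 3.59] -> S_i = Random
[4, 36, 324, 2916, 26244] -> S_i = 4*9^i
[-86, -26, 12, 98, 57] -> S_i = Random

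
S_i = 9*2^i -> [9, 18, 36, 72, 144]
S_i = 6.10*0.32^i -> [6.1, 1.95, 0.62, 0.2, 0.06]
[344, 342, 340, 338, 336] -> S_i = 344 + -2*i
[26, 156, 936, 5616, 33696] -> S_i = 26*6^i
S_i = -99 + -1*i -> [-99, -100, -101, -102, -103]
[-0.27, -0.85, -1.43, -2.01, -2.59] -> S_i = -0.27 + -0.58*i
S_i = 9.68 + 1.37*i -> [9.68, 11.05, 12.42, 13.79, 15.16]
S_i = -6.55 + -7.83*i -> [-6.55, -14.38, -22.21, -30.04, -37.87]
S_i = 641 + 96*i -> [641, 737, 833, 929, 1025]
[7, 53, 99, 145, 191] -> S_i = 7 + 46*i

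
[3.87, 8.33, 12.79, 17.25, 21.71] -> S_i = 3.87 + 4.46*i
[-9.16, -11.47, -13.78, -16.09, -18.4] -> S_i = -9.16 + -2.31*i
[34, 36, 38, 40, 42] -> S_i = 34 + 2*i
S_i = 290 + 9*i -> [290, 299, 308, 317, 326]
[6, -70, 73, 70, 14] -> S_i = Random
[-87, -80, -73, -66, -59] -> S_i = -87 + 7*i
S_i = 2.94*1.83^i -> [2.94, 5.38, 9.85, 18.02, 32.97]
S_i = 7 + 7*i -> [7, 14, 21, 28, 35]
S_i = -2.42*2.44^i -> [-2.42, -5.9, -14.41, -35.15, -85.78]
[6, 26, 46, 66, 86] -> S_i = 6 + 20*i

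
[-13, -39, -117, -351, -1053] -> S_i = -13*3^i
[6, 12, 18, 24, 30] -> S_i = 6 + 6*i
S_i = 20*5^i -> [20, 100, 500, 2500, 12500]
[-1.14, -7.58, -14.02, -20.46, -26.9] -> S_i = -1.14 + -6.44*i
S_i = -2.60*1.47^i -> [-2.6, -3.82, -5.62, -8.26, -12.14]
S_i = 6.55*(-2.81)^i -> [6.55, -18.41, 51.72, -145.33, 408.38]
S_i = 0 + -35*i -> [0, -35, -70, -105, -140]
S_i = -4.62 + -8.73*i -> [-4.62, -13.35, -22.08, -30.81, -39.54]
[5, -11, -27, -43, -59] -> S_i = 5 + -16*i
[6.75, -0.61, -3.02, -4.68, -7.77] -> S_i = Random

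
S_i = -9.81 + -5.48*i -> [-9.81, -15.29, -20.77, -26.25, -31.73]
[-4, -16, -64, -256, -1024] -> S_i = -4*4^i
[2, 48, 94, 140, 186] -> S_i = 2 + 46*i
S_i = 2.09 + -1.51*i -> [2.09, 0.58, -0.93, -2.44, -3.95]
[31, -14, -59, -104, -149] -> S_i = 31 + -45*i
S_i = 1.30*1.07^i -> [1.3, 1.39, 1.49, 1.59, 1.7]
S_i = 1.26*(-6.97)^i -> [1.26, -8.78, 61.21, -426.65, 2973.73]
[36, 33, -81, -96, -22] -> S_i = Random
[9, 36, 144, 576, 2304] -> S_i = 9*4^i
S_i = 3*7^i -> [3, 21, 147, 1029, 7203]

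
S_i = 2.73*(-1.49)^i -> [2.73, -4.07, 6.06, -9.03, 13.46]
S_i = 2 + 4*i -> [2, 6, 10, 14, 18]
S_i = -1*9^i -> [-1, -9, -81, -729, -6561]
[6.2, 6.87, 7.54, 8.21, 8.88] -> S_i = 6.20 + 0.67*i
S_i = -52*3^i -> [-52, -156, -468, -1404, -4212]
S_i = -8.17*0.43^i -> [-8.17, -3.51, -1.51, -0.65, -0.28]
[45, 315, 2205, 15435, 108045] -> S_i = 45*7^i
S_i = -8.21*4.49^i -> [-8.21, -36.86, -165.51, -743.16, -3336.79]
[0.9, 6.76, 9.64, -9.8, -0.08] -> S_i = Random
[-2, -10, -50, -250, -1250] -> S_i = -2*5^i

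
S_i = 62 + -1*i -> [62, 61, 60, 59, 58]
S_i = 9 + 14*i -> [9, 23, 37, 51, 65]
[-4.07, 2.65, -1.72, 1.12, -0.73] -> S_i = -4.07*(-0.65)^i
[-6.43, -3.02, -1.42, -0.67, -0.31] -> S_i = -6.43*0.47^i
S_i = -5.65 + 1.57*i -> [-5.65, -4.08, -2.51, -0.94, 0.63]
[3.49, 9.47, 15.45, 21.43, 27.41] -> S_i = 3.49 + 5.98*i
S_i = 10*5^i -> [10, 50, 250, 1250, 6250]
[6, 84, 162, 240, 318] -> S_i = 6 + 78*i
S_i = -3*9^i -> [-3, -27, -243, -2187, -19683]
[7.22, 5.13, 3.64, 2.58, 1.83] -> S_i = 7.22*0.71^i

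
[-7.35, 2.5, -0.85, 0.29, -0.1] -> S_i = -7.35*(-0.34)^i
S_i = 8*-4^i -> [8, -32, 128, -512, 2048]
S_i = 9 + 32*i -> [9, 41, 73, 105, 137]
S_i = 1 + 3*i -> [1, 4, 7, 10, 13]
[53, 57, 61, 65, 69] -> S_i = 53 + 4*i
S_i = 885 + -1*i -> [885, 884, 883, 882, 881]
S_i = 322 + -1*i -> [322, 321, 320, 319, 318]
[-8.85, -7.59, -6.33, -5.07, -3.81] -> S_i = -8.85 + 1.26*i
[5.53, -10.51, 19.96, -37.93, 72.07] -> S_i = 5.53*(-1.90)^i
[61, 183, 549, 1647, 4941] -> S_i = 61*3^i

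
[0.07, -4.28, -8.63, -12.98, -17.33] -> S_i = 0.07 + -4.35*i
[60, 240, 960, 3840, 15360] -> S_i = 60*4^i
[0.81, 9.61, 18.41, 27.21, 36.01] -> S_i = 0.81 + 8.80*i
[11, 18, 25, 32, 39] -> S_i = 11 + 7*i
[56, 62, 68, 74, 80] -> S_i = 56 + 6*i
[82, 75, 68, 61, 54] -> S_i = 82 + -7*i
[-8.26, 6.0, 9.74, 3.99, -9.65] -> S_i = Random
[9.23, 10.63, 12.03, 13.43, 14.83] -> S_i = 9.23 + 1.40*i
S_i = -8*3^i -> [-8, -24, -72, -216, -648]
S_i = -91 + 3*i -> [-91, -88, -85, -82, -79]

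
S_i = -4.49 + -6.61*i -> [-4.49, -11.1, -17.71, -24.32, -30.93]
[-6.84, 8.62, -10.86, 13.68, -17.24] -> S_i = -6.84*(-1.26)^i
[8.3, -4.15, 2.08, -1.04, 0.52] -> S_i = 8.30*(-0.50)^i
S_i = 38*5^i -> [38, 190, 950, 4750, 23750]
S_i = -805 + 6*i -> [-805, -799, -793, -787, -781]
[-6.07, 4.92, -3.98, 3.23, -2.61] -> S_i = -6.07*(-0.81)^i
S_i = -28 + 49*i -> [-28, 21, 70, 119, 168]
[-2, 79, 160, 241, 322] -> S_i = -2 + 81*i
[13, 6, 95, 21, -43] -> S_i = Random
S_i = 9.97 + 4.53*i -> [9.97, 14.5, 19.03, 23.56, 28.09]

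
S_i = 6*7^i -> [6, 42, 294, 2058, 14406]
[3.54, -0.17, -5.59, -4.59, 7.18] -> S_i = Random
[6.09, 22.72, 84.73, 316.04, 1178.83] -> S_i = 6.09*3.73^i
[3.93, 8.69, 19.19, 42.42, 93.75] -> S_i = 3.93*2.21^i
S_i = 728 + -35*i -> [728, 693, 658, 623, 588]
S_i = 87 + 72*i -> [87, 159, 231, 303, 375]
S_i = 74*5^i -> [74, 370, 1850, 9250, 46250]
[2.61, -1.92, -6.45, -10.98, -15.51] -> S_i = 2.61 + -4.53*i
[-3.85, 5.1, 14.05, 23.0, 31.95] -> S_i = -3.85 + 8.95*i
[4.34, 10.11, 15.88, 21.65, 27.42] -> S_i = 4.34 + 5.77*i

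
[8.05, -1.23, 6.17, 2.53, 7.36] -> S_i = Random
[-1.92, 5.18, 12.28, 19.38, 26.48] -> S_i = -1.92 + 7.10*i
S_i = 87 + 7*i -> [87, 94, 101, 108, 115]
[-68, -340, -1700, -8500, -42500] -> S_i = -68*5^i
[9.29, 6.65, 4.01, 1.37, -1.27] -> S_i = 9.29 + -2.64*i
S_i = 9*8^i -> [9, 72, 576, 4608, 36864]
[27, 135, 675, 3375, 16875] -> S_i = 27*5^i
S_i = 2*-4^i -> [2, -8, 32, -128, 512]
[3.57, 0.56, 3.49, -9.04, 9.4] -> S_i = Random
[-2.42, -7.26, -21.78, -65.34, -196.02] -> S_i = -2.42*3.00^i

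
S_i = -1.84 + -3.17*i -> [-1.84, -5.01, -8.18, -11.35, -14.52]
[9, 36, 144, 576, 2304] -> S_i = 9*4^i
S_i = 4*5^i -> [4, 20, 100, 500, 2500]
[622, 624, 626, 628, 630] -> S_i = 622 + 2*i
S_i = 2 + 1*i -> [2, 3, 4, 5, 6]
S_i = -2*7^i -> [-2, -14, -98, -686, -4802]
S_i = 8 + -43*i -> [8, -35, -78, -121, -164]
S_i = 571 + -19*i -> [571, 552, 533, 514, 495]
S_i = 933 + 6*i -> [933, 939, 945, 951, 957]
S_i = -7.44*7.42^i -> [-7.44, -55.2, -409.62, -3039.38, -22552.18]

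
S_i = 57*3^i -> [57, 171, 513, 1539, 4617]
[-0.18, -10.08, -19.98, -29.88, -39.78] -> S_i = -0.18 + -9.90*i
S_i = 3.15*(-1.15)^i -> [3.15, -3.62, 4.17, -4.79, 5.51]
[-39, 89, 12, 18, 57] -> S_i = Random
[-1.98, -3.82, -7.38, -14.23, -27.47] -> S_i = -1.98*1.93^i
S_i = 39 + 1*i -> [39, 40, 41, 42, 43]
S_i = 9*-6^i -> [9, -54, 324, -1944, 11664]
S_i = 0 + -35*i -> [0, -35, -70, -105, -140]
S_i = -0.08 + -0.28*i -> [-0.08, -0.36, -0.64, -0.92, -1.2]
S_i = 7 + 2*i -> [7, 9, 11, 13, 15]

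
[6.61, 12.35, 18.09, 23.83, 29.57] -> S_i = 6.61 + 5.74*i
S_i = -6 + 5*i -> [-6, -1, 4, 9, 14]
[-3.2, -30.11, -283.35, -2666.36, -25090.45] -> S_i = -3.20*9.41^i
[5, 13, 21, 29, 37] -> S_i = 5 + 8*i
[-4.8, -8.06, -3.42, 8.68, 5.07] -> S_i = Random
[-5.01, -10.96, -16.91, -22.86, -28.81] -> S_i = -5.01 + -5.95*i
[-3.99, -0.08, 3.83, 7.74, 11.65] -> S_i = -3.99 + 3.91*i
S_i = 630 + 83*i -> [630, 713, 796, 879, 962]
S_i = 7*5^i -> [7, 35, 175, 875, 4375]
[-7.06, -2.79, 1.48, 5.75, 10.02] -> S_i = -7.06 + 4.27*i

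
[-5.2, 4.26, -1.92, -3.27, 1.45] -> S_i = Random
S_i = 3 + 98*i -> [3, 101, 199, 297, 395]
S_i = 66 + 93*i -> [66, 159, 252, 345, 438]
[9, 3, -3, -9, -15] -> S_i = 9 + -6*i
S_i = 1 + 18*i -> [1, 19, 37, 55, 73]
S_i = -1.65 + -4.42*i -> [-1.65, -6.07, -10.49, -14.91, -19.33]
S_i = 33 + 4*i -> [33, 37, 41, 45, 49]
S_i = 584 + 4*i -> [584, 588, 592, 596, 600]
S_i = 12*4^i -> [12, 48, 192, 768, 3072]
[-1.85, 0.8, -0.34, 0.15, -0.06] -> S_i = -1.85*(-0.43)^i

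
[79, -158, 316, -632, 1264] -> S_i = 79*-2^i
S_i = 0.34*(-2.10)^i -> [0.34, -0.71, 1.5, -3.15, 6.61]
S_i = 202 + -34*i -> [202, 168, 134, 100, 66]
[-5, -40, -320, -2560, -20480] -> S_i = -5*8^i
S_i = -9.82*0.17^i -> [-9.82, -1.67, -0.28, -0.05, -0.01]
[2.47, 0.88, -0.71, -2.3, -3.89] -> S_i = 2.47 + -1.59*i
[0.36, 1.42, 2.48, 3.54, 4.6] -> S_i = 0.36 + 1.06*i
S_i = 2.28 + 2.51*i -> [2.28, 4.79, 7.3, 9.81, 12.32]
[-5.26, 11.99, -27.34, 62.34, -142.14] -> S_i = -5.26*(-2.28)^i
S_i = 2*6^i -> [2, 12, 72, 432, 2592]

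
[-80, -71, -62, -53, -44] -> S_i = -80 + 9*i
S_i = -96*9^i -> [-96, -864, -7776, -69984, -629856]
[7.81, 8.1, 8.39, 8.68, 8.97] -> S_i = 7.81 + 0.29*i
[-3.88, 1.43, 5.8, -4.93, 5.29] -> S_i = Random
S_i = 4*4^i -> [4, 16, 64, 256, 1024]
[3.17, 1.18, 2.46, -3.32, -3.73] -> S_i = Random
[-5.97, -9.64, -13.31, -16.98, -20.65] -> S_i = -5.97 + -3.67*i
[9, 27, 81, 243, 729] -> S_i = 9*3^i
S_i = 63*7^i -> [63, 441, 3087, 21609, 151263]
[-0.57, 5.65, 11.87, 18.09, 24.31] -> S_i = -0.57 + 6.22*i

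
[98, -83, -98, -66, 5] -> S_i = Random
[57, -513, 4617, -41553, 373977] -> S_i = 57*-9^i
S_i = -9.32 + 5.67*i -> [-9.32, -3.65, 2.02, 7.69, 13.36]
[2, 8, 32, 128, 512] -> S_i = 2*4^i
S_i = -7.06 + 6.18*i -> [-7.06, -0.88, 5.3, 11.48, 17.66]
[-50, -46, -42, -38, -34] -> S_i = -50 + 4*i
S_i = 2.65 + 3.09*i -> [2.65, 5.74, 8.83, 11.92, 15.01]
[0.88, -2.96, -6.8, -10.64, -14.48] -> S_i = 0.88 + -3.84*i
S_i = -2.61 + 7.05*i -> [-2.61, 4.44, 11.49, 18.54, 25.59]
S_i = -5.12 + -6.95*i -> [-5.12, -12.07, -19.02, -25.97, -32.92]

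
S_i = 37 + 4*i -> [37, 41, 45, 49, 53]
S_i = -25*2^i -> [-25, -50, -100, -200, -400]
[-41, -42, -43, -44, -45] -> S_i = -41 + -1*i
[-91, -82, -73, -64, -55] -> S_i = -91 + 9*i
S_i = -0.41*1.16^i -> [-0.41, -0.48, -0.55, -0.64, -0.74]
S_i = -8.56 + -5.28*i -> [-8.56, -13.84, -19.12, -24.4, -29.68]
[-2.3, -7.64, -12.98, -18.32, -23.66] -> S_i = -2.30 + -5.34*i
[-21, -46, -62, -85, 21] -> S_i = Random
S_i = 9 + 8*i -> [9, 17, 25, 33, 41]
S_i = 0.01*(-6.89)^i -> [0.01, -0.07, 0.47, -3.27, 22.54]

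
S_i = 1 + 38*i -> [1, 39, 77, 115, 153]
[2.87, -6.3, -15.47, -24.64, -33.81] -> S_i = 2.87 + -9.17*i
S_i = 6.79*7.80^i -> [6.79, 52.96, 413.1, 3222.21, 25133.22]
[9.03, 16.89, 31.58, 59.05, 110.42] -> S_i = 9.03*1.87^i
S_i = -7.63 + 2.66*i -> [-7.63, -4.97, -2.31, 0.35, 3.01]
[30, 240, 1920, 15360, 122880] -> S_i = 30*8^i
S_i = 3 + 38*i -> [3, 41, 79, 117, 155]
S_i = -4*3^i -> [-4, -12, -36, -108, -324]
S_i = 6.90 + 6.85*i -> [6.9, 13.75, 20.6, 27.45, 34.3]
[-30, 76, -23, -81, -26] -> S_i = Random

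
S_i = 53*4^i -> [53, 212, 848, 3392, 13568]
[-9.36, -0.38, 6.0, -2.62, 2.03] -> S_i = Random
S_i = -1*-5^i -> [-1, 5, -25, 125, -625]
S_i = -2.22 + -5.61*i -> [-2.22, -7.83, -13.44, -19.05, -24.66]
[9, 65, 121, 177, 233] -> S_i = 9 + 56*i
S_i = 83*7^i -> [83, 581, 4067, 28469, 199283]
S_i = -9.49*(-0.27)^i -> [-9.49, 2.56, -0.69, 0.19, -0.05]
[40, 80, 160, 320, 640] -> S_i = 40*2^i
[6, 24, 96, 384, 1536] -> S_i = 6*4^i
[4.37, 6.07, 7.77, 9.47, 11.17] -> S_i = 4.37 + 1.70*i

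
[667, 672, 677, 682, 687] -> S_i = 667 + 5*i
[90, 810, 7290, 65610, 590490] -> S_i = 90*9^i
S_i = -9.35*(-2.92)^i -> [-9.35, 27.3, -79.72, 232.79, -679.74]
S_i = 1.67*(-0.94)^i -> [1.67, -1.57, 1.48, -1.39, 1.3]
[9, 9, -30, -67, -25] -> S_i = Random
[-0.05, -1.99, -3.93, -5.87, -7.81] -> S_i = -0.05 + -1.94*i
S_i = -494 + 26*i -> [-494, -468, -442, -416, -390]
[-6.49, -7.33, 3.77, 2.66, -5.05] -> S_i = Random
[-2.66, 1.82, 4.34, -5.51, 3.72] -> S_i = Random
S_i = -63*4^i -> [-63, -252, -1008, -4032, -16128]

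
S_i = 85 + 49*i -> [85, 134, 183, 232, 281]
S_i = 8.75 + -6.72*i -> [8.75, 2.03, -4.69, -11.41, -18.13]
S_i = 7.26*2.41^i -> [7.26, 17.5, 42.17, 101.62, 244.91]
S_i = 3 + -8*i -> [3, -5, -13, -21, -29]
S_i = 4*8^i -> [4, 32, 256, 2048, 16384]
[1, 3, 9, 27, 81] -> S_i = 1*3^i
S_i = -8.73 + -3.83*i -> [-8.73, -12.56, -16.39, -20.22, -24.05]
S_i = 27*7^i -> [27, 189, 1323, 9261, 64827]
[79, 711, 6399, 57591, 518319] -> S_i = 79*9^i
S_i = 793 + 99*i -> [793, 892, 991, 1090, 1189]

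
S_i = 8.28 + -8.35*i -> [8.28, -0.07, -8.42, -16.77, -25.12]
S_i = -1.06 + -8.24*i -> [-1.06, -9.3, -17.54, -25.78, -34.02]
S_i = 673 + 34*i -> [673, 707, 741, 775, 809]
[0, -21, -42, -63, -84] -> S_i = 0 + -21*i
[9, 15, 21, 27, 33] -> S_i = 9 + 6*i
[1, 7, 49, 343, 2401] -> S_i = 1*7^i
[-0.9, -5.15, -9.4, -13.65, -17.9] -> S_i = -0.90 + -4.25*i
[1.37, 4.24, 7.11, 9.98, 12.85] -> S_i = 1.37 + 2.87*i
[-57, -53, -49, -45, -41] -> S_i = -57 + 4*i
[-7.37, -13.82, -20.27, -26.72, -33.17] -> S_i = -7.37 + -6.45*i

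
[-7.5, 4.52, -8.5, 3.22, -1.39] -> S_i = Random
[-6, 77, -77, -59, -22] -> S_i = Random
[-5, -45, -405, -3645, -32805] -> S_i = -5*9^i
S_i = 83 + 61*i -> [83, 144, 205, 266, 327]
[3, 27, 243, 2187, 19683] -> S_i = 3*9^i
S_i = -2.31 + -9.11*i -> [-2.31, -11.42, -20.53, -29.64, -38.75]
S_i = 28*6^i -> [28, 168, 1008, 6048, 36288]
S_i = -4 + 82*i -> [-4, 78, 160, 242, 324]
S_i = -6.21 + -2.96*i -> [-6.21, -9.17, -12.13, -15.09, -18.05]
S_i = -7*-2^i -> [-7, 14, -28, 56, -112]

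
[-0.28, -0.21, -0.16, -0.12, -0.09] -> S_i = -0.28*0.76^i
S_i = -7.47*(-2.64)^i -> [-7.47, 19.72, -52.06, 137.45, -362.86]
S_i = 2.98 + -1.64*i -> [2.98, 1.34, -0.3, -1.94, -3.58]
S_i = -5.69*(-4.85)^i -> [-5.69, 27.6, -133.84, 649.14, -3148.32]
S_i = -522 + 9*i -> [-522, -513, -504, -495, -486]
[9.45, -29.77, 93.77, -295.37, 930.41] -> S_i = 9.45*(-3.15)^i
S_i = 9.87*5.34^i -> [9.87, 52.71, 281.45, 1502.94, 8025.69]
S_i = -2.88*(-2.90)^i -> [-2.88, 8.35, -24.22, 70.24, -203.7]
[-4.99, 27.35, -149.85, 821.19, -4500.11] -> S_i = -4.99*(-5.48)^i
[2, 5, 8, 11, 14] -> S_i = 2 + 3*i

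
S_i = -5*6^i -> [-5, -30, -180, -1080, -6480]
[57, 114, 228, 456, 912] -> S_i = 57*2^i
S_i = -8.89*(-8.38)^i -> [-8.89, 74.5, -624.29, 5231.59, -43840.74]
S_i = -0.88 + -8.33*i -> [-0.88, -9.21, -17.54, -25.87, -34.2]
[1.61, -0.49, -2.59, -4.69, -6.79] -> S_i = 1.61 + -2.10*i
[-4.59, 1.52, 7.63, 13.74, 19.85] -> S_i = -4.59 + 6.11*i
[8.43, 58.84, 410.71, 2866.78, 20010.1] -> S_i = 8.43*6.98^i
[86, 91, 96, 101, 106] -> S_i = 86 + 5*i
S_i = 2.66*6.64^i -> [2.66, 17.66, 117.28, 778.73, 5170.75]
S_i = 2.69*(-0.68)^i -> [2.69, -1.83, 1.24, -0.85, 0.58]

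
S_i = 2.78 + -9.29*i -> [2.78, -6.51, -15.8, -25.09, -34.38]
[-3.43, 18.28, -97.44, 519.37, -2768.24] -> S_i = -3.43*(-5.33)^i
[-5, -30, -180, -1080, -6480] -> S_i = -5*6^i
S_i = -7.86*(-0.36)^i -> [-7.86, 2.83, -1.02, 0.37, -0.13]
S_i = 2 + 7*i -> [2, 9, 16, 23, 30]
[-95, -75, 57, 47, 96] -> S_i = Random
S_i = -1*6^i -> [-1, -6, -36, -216, -1296]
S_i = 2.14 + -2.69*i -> [2.14, -0.55, -3.24, -5.93, -8.62]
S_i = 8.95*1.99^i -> [8.95, 17.81, 35.44, 70.53, 140.36]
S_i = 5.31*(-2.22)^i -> [5.31, -11.79, 26.17, -58.1, 128.98]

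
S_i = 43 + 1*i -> [43, 44, 45, 46, 47]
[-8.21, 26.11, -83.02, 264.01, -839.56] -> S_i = -8.21*(-3.18)^i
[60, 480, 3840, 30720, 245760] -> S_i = 60*8^i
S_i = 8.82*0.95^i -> [8.82, 8.38, 7.96, 7.56, 7.18]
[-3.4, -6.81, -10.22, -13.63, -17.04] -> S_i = -3.40 + -3.41*i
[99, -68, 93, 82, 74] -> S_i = Random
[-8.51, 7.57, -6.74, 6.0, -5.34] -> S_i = -8.51*(-0.89)^i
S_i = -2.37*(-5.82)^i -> [-2.37, 13.79, -80.28, 467.22, -2719.19]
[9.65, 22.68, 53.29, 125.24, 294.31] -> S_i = 9.65*2.35^i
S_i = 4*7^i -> [4, 28, 196, 1372, 9604]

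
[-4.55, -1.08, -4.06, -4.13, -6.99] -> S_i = Random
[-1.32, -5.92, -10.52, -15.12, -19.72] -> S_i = -1.32 + -4.60*i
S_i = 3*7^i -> [3, 21, 147, 1029, 7203]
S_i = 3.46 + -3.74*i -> [3.46, -0.28, -4.02, -7.76, -11.5]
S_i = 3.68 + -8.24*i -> [3.68, -4.56, -12.8, -21.04, -29.28]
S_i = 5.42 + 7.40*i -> [5.42, 12.82, 20.22, 27.62, 35.02]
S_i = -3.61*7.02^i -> [-3.61, -25.34, -177.9, -1248.87, -8767.09]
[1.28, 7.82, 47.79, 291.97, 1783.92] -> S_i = 1.28*6.11^i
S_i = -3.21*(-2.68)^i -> [-3.21, 8.6, -23.06, 61.79, -165.59]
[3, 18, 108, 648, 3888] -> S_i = 3*6^i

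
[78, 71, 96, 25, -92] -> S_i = Random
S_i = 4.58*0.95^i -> [4.58, 4.35, 4.13, 3.93, 3.73]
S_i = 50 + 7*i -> [50, 57, 64, 71, 78]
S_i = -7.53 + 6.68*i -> [-7.53, -0.85, 5.83, 12.51, 19.19]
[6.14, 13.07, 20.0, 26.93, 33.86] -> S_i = 6.14 + 6.93*i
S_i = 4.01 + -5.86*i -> [4.01, -1.85, -7.71, -13.57, -19.43]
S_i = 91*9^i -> [91, 819, 7371, 66339, 597051]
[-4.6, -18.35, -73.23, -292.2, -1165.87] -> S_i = -4.60*3.99^i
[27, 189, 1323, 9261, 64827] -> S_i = 27*7^i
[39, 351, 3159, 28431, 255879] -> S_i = 39*9^i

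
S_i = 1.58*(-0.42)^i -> [1.58, -0.66, 0.28, -0.12, 0.05]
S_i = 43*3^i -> [43, 129, 387, 1161, 3483]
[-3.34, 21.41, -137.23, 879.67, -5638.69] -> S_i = -3.34*(-6.41)^i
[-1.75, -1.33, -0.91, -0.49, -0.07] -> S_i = -1.75 + 0.42*i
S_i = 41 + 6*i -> [41, 47, 53, 59, 65]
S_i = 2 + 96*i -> [2, 98, 194, 290, 386]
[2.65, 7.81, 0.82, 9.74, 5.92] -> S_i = Random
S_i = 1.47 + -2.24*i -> [1.47, -0.77, -3.01, -5.25, -7.49]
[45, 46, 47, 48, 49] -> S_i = 45 + 1*i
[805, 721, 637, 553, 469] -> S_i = 805 + -84*i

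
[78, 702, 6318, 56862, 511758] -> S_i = 78*9^i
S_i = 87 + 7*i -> [87, 94, 101, 108, 115]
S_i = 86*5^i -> [86, 430, 2150, 10750, 53750]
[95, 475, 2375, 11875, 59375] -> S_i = 95*5^i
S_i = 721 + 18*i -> [721, 739, 757, 775, 793]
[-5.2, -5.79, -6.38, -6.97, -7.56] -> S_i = -5.20 + -0.59*i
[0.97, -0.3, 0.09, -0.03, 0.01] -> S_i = 0.97*(-0.31)^i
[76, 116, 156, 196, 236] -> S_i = 76 + 40*i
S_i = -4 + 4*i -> [-4, 0, 4, 8, 12]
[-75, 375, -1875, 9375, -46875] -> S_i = -75*-5^i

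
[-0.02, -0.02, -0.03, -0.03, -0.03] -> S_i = -0.02*1.13^i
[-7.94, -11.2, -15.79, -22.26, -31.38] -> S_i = -7.94*1.41^i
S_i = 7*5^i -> [7, 35, 175, 875, 4375]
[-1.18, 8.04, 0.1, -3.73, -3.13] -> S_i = Random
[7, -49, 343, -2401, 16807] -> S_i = 7*-7^i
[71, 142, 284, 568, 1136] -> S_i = 71*2^i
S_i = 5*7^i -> [5, 35, 245, 1715, 12005]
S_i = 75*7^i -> [75, 525, 3675, 25725, 180075]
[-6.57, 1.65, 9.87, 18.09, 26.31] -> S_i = -6.57 + 8.22*i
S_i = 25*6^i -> [25, 150, 900, 5400, 32400]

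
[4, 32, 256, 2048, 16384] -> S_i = 4*8^i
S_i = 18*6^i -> [18, 108, 648, 3888, 23328]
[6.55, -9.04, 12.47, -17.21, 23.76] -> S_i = 6.55*(-1.38)^i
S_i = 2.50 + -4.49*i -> [2.5, -1.99, -6.48, -10.97, -15.46]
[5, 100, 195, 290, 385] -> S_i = 5 + 95*i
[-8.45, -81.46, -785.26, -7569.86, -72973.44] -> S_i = -8.45*9.64^i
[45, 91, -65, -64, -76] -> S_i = Random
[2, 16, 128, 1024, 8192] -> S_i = 2*8^i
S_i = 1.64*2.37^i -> [1.64, 3.89, 9.21, 21.83, 51.74]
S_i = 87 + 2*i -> [87, 89, 91, 93, 95]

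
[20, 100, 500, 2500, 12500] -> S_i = 20*5^i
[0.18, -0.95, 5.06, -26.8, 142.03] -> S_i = 0.18*(-5.30)^i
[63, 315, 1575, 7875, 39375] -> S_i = 63*5^i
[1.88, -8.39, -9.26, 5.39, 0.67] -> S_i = Random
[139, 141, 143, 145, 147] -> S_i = 139 + 2*i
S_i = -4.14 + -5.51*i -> [-4.14, -9.65, -15.16, -20.67, -26.18]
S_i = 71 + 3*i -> [71, 74, 77, 80, 83]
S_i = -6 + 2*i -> [-6, -4, -2, 0, 2]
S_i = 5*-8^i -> [5, -40, 320, -2560, 20480]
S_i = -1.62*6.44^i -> [-1.62, -10.43, -67.19, -432.69, -2786.5]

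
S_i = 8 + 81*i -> [8, 89, 170, 251, 332]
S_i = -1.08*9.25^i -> [-1.08, -9.99, -92.41, -854.77, -7906.62]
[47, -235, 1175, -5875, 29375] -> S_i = 47*-5^i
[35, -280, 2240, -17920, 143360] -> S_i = 35*-8^i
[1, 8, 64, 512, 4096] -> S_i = 1*8^i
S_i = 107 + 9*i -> [107, 116, 125, 134, 143]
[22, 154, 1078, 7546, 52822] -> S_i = 22*7^i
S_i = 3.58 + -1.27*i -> [3.58, 2.31, 1.04, -0.23, -1.5]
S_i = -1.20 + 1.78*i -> [-1.2, 0.58, 2.36, 4.14, 5.92]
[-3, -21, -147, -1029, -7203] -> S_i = -3*7^i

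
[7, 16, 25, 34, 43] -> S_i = 7 + 9*i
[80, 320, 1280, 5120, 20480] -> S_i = 80*4^i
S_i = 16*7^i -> [16, 112, 784, 5488, 38416]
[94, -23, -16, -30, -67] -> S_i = Random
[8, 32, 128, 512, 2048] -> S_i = 8*4^i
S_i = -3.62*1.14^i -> [-3.62, -4.13, -4.7, -5.36, -6.11]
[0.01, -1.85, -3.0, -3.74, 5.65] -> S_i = Random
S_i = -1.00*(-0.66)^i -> [-1.0, 0.66, -0.44, 0.29, -0.19]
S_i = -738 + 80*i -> [-738, -658, -578, -498, -418]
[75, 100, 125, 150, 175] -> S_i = 75 + 25*i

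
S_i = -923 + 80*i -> [-923, -843, -763, -683, -603]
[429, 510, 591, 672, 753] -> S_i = 429 + 81*i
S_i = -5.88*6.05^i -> [-5.88, -35.57, -215.22, -1302.1, -7877.69]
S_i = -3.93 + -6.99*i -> [-3.93, -10.92, -17.91, -24.9, -31.89]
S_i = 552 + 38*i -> [552, 590, 628, 666, 704]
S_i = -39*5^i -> [-39, -195, -975, -4875, -24375]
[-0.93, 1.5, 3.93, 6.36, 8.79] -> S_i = -0.93 + 2.43*i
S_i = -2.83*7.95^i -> [-2.83, -22.5, -178.86, -1421.96, -11304.59]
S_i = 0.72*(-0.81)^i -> [0.72, -0.58, 0.47, -0.38, 0.31]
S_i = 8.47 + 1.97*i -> [8.47, 10.44, 12.41, 14.38, 16.35]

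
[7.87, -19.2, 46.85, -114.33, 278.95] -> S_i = 7.87*(-2.44)^i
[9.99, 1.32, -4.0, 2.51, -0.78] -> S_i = Random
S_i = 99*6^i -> [99, 594, 3564, 21384, 128304]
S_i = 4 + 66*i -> [4, 70, 136, 202, 268]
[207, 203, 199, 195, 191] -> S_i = 207 + -4*i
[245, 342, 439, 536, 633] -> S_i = 245 + 97*i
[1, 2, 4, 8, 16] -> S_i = 1*2^i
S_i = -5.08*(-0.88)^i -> [-5.08, 4.47, -3.93, 3.46, -3.05]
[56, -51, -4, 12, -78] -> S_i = Random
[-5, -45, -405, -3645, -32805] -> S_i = -5*9^i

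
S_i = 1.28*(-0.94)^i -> [1.28, -1.2, 1.13, -1.06, 1.0]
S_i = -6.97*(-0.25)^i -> [-6.97, 1.74, -0.44, 0.11, -0.03]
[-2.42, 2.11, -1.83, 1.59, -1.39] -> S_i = -2.42*(-0.87)^i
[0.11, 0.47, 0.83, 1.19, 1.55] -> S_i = 0.11 + 0.36*i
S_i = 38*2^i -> [38, 76, 152, 304, 608]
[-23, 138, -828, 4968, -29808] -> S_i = -23*-6^i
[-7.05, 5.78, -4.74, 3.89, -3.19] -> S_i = -7.05*(-0.82)^i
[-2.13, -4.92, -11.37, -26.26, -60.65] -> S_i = -2.13*2.31^i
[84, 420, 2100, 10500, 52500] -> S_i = 84*5^i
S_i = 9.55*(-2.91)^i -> [9.55, -27.79, 80.87, -235.33, 684.82]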